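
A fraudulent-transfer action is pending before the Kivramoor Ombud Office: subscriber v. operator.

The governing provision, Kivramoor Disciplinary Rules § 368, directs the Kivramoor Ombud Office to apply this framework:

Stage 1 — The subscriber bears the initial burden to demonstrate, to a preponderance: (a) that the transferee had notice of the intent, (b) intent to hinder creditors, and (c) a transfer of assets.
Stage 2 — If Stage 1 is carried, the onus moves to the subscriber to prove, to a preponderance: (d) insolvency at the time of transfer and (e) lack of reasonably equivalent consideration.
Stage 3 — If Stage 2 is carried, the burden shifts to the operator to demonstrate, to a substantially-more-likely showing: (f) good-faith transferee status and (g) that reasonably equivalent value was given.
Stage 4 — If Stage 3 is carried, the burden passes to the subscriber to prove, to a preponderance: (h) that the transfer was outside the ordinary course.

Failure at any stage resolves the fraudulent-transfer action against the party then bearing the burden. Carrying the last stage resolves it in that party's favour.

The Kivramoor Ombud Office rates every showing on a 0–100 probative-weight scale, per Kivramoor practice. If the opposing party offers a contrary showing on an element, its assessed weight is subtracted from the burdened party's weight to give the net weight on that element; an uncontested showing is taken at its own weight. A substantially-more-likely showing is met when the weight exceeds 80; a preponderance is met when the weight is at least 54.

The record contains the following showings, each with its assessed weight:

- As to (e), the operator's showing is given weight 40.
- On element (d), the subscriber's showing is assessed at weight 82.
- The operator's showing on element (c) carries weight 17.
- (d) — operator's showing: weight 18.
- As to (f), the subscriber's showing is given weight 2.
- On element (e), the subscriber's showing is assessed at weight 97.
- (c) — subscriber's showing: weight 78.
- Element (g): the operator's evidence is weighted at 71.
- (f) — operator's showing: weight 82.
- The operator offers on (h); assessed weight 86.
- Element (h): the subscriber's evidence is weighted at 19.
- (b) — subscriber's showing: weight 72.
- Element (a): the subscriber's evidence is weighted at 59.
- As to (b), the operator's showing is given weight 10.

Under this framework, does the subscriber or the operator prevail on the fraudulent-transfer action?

At Stage 1 the subscriber must meet a preponderance (weight is at least 54): on (a) the weight is 59, ≥ 54, so (a) meets the standard; on (b) the weight is 72 less the opposing 10 gives net 62, ≥ 54, so (b) meets the standard; on (c) the weight is 78 less the opposing 17 gives net 61, ≥ 54, so (c) meets the standard.
  Stage 1 is satisfied; the subscriber continues to bear the burden.
At Stage 2 the subscriber must meet a preponderance (weight is at least 54): on (d) the weight is 82 less the opposing 18 gives net 64, which does reach 54, so (d) meets the standard; on (e) the weight is 97 less the opposing 40 gives net 57, which does reach 54, so (e) meets the standard.
  The subscriber carries Stage 2; the operator now bears the burden.
At Stage 3 the operator must meet a substantially-more-likely showing (weight exceeds 80): on (f) the weight is 82 less the opposing 2 gives net 80, which does not exceed 80, so (f) does not meet the standard; on (g) the weight is 71, which does not exceed 80, so (g) does not meet the standard.
  Stage 3 not carried; the operator fails its burden.
The analysis ends at Stage 3; the subscriber prevails.

subscriber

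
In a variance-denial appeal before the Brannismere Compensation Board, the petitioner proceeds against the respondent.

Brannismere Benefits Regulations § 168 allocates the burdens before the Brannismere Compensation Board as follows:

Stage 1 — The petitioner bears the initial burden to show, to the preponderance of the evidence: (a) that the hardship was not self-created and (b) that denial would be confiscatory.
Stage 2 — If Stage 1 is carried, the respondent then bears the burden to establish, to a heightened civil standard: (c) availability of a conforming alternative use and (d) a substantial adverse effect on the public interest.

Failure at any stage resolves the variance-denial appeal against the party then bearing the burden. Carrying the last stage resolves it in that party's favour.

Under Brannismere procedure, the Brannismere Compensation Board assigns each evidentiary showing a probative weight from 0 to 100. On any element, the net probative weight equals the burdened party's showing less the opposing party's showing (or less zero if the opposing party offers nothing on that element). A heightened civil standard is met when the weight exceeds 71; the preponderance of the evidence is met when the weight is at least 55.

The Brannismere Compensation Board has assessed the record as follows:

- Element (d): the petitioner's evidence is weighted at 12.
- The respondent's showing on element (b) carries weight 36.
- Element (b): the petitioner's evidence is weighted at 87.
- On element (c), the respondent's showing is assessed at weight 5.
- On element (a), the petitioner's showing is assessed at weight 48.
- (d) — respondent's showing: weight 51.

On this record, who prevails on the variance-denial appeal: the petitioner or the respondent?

respondent

Stage 1 (petitioner, the preponderance of the evidence, weight is at least 55): (a) 48 < 55 — fails; (b) net 87−36=51 < 55 — fails.
  The petitioner does not carry Stage 1.
So the respondent prevails.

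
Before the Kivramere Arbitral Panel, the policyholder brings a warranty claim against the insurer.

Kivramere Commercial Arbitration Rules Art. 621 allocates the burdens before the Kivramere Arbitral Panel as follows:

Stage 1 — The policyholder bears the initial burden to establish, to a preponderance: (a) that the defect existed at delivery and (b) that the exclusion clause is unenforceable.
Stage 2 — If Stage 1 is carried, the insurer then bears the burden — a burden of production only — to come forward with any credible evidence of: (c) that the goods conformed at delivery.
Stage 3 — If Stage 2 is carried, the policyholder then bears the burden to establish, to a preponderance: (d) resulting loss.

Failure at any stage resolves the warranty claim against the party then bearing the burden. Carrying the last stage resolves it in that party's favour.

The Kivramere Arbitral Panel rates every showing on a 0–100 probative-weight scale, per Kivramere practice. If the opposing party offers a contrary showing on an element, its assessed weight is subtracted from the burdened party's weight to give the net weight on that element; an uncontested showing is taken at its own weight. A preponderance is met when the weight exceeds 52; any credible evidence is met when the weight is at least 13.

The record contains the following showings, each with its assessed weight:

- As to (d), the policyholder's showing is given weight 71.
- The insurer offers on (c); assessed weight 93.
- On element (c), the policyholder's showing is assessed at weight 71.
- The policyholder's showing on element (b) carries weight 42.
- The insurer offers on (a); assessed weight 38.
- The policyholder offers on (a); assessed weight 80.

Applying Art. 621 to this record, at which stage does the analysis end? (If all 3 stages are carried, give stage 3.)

Stage 1 (policyholder, a preponderance, weight exceeds 52): (a) net 80−38=42 ≤ 52 — fails; (b) 42 ≤ 52 — fails.
  Stage 1 not carried; the policyholder fails its burden.
The insurer prevails.

stage 1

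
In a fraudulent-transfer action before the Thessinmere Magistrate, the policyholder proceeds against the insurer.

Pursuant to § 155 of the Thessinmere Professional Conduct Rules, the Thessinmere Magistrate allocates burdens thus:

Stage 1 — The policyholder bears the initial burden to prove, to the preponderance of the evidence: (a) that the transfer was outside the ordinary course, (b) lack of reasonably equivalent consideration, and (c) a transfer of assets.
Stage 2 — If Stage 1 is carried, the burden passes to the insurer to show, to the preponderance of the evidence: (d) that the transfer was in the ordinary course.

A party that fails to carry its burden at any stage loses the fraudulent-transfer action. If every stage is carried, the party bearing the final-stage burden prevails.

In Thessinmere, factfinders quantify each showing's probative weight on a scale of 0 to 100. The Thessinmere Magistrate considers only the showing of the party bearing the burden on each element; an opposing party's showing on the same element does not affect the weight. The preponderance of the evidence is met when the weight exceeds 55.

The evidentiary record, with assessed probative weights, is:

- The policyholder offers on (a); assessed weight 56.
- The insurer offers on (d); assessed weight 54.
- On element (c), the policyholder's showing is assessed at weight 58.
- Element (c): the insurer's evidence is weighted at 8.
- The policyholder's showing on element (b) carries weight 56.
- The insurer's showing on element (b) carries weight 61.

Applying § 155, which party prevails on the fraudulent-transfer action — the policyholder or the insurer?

At Stage 1 the policyholder must meet the preponderance of the evidence (weight exceeds 55): on (a) the weight is 56, which does exceed 55, so (a) meets the standard; on (b) the weight is 56 (the insurer's 61 is given no effect), > 55, so (b) meets the standard; on (c) the weight is 58 (the insurer's 8 is given no effect), > 55, so (c) meets the standard.
  Stage 1 carried; the burden shifts to the insurer.
At Stage 2 the insurer must meet the preponderance of the evidence (weight exceeds 55): on (d) the weight is 54, ≤ 55, so (d) does not meet the standard.
  Not every element is met, so the insurer fails to carry Stage 2.
The analysis ends at Stage 2; the policyholder prevails.

policyholder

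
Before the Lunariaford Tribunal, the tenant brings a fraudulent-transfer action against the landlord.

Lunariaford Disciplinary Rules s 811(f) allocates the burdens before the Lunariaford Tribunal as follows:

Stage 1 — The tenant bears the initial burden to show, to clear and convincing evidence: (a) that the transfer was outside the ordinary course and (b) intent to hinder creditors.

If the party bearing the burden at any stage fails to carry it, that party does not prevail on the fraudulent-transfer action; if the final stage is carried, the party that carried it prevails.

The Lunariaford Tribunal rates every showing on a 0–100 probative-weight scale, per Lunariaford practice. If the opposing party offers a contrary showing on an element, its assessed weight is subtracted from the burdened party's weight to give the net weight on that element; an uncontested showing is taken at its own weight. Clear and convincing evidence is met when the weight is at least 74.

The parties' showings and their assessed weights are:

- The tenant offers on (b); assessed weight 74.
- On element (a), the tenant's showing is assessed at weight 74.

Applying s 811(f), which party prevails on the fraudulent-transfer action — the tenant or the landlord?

tenant

Stage 1 — burden on tenant; standard: clear and convincing evidence (weight is at least 74).
    (a): 74 ≥ 74 [met]
    (b): 74 ≥ 74 [met]
  Stage 1 carried; the final stage is satisfied.
All stages carried — the tenant prevails.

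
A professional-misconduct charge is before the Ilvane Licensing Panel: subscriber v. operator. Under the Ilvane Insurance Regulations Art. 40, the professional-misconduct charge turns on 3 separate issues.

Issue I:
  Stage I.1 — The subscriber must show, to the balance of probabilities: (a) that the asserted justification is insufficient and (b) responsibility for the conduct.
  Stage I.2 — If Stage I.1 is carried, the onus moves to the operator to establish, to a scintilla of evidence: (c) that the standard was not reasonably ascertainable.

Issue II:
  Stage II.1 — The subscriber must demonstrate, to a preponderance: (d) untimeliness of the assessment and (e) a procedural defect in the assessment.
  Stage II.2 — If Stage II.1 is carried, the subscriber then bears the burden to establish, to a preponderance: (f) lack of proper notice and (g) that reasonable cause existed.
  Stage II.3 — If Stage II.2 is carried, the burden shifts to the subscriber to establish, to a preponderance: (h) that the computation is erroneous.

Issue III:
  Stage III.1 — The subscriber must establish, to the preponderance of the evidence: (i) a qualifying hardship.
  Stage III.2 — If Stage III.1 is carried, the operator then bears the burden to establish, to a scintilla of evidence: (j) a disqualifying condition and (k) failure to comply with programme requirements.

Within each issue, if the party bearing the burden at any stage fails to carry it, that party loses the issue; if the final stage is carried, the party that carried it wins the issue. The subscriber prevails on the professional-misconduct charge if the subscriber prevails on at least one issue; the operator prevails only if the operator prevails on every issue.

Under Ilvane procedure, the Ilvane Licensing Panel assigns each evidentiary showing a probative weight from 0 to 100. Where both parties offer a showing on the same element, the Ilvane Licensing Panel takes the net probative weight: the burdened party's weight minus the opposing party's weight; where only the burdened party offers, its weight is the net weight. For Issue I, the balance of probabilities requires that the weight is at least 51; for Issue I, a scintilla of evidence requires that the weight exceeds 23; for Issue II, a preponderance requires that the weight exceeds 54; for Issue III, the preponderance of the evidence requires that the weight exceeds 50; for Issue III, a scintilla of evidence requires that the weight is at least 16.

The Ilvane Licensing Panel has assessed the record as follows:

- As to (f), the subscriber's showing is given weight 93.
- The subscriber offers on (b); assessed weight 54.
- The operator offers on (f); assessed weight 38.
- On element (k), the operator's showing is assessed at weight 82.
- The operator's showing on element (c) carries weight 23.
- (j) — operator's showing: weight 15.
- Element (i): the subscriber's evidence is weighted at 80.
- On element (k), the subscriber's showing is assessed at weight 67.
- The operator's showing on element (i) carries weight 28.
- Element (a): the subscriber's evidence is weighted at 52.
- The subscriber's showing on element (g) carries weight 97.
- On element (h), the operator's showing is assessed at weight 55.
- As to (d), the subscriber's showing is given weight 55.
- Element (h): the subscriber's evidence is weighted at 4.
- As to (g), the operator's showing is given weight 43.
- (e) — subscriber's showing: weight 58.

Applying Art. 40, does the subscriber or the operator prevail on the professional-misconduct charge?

subscriber

— Issue I —
Stage I.1 — burden on subscriber; standard: the balance of probabilities (weight is at least 51).
    (a): 52 ≥ 51 [met]
    (b): 54 ≥ 51 [met]
  Stage I.1 is satisfied; the onus moves to the operator.
Stage I.2 — burden on operator; standard: a scintilla of evidence (weight exceeds 23).
    (c): 23 ≤ 23 [not met]
  Not every element is met, so the operator fails to carry Stage I.2.
The subscriber prevails on this issue.
— Issue II —
At Stage II.1 the subscriber must meet a preponderance (weight exceeds 54): on (d) the weight is 55, which does exceed 54, so (d) meets the standard; on (e) the weight is 58, > 54, so (e) meets the standard.
  Stage II.1 is satisfied; the subscriber continues to bear the burden.
At Stage II.2 the subscriber must meet a preponderance (weight exceeds 54): on (f) the weight is 93 less the opposing 38 gives net 55, which does exceed 54, so (f) meets the standard; on (g) the weight is 97 less the opposing 43 gives net 54, ≤ 54, so (g) does not meet the standard.
  The subscriber does not carry Stage II.2.
The analysis ends at Stage II.2; the operator prevails on this issue.
— Issue III —
At Stage III.1 the subscriber must meet the preponderance of the evidence (weight exceeds 50): on (i) the weight is 80 less the opposing 28 gives net 52, > 50, so (i) meets the standard.
  Stage III.1 carried; the burden shifts to the operator.
At Stage III.2 the operator must meet a scintilla of evidence (weight is at least 16): on (j) the weight is 15, which does not reach 16, so (j) does not meet the standard; on (k) the weight is 82 less the opposing 67 gives net 15, < 16, so (k) does not meet the standard.
  Stage III.2 not carried; the operator fails its burden.
The analysis ends at Stage III.2; the subscriber prevails on this issue.
Per-issue: Issue I → subscriber; Issue II → operator; Issue III → subscriber. The subscriber must prevail on at least one issue; overall, the subscriber prevails.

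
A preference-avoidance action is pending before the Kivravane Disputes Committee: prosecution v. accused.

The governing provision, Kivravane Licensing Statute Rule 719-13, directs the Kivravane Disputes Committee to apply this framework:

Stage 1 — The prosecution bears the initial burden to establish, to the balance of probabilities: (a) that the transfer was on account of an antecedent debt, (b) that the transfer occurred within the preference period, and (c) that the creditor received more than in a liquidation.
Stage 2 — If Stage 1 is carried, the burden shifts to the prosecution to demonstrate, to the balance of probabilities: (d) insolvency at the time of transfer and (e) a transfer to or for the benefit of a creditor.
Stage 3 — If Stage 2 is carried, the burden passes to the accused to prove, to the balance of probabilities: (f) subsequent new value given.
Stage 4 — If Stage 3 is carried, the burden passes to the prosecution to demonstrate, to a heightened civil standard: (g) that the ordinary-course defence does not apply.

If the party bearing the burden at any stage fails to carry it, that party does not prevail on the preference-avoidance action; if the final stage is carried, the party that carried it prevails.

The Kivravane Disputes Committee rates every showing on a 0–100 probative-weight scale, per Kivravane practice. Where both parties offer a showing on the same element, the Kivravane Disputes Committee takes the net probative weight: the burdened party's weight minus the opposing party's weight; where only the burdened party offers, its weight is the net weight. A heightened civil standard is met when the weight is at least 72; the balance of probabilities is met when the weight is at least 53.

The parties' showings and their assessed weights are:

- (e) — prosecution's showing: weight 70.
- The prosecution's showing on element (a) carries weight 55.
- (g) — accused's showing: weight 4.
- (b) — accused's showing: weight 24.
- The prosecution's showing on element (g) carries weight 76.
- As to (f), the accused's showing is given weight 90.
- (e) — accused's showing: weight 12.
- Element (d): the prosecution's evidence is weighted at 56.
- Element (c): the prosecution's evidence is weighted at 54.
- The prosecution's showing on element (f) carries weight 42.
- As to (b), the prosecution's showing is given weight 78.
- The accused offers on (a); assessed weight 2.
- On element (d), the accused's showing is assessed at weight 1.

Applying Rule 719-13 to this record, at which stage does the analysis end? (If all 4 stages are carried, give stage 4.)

stage 3

Stage 1 — burden on prosecution; standard: the balance of probabilities (weight is at least 53).
    (a): 55 − 2 = 53 ≥ 53 [met]
    (b): 78 − 24 = 54 ≥ 53 [met]
    (c): 54 ≥ 53 [met]
  All elements met. The prosecution retains the burden for Stage 2.
Stage 2 — burden on prosecution; standard: the balance of probabilities (weight is at least 53).
    (d): 56 − 1 = 55 ≥ 53 [met]
    (e): 70 − 12 = 58 ≥ 53 [met]
  Stage 2 carried; the burden shifts to the accused.
Stage 3 — burden on accused; standard: the balance of probabilities (weight is at least 53).
    (f): 90 − 42 = 48 < 53 [not met]
  Stage 3 not carried; the accused fails its burden.
So the prosecution prevails.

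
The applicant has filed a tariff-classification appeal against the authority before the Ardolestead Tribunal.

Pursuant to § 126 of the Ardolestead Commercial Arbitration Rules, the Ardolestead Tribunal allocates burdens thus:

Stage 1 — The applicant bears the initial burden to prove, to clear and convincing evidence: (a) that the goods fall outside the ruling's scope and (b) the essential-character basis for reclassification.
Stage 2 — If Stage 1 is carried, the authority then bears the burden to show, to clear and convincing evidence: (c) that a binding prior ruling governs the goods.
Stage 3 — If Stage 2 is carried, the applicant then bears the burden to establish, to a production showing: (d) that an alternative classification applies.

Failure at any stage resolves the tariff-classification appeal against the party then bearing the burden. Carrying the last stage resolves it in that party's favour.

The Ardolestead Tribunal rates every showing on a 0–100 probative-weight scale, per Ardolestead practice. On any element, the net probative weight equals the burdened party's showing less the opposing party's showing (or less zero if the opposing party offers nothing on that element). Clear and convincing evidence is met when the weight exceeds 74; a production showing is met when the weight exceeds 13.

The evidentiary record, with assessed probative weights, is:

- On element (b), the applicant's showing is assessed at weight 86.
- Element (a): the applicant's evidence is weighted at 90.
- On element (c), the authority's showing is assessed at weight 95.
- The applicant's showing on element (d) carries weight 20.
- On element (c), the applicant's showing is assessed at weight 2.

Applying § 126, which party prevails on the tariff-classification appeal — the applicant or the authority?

Stage 1 — burden on applicant; standard: clear and convincing evidence (weight exceeds 74).
    (a): 90 > 74 [met]
    (b): 86 > 74 [met]
  All elements met. The burden passes to the authority.
Stage 2 — burden on authority; standard: clear and convincing evidence (weight exceeds 74).
    (c): 95 − 2 = 93 > 74 [met]
  All elements met. The burden passes to the applicant.
Stage 3 — burden on applicant; standard: a production showing (weight exceeds 13).
    (d): 20 > 13 [met]
  All elements met at the final stage.
With every stage satisfied, the applicant prevails.

applicant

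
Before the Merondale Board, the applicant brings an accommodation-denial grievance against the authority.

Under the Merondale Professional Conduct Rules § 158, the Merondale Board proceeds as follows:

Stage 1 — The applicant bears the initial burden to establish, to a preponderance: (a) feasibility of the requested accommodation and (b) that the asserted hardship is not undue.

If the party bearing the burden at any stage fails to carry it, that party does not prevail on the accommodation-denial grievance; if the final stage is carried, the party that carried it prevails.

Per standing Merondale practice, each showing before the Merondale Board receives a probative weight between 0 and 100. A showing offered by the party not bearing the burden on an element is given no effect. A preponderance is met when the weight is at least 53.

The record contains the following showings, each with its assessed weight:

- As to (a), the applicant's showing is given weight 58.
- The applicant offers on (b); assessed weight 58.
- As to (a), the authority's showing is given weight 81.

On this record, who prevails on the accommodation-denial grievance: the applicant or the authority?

applicant

Stage 1 (applicant, a preponderance, weight is at least 53): (a) 58 (authority's 81 disregarded) ≥ 53 — meets; (b) 58 ≥ 53 — meets.
  Stage 1 carried; the final stage is satisfied.
Every stage carried; the applicant prevails.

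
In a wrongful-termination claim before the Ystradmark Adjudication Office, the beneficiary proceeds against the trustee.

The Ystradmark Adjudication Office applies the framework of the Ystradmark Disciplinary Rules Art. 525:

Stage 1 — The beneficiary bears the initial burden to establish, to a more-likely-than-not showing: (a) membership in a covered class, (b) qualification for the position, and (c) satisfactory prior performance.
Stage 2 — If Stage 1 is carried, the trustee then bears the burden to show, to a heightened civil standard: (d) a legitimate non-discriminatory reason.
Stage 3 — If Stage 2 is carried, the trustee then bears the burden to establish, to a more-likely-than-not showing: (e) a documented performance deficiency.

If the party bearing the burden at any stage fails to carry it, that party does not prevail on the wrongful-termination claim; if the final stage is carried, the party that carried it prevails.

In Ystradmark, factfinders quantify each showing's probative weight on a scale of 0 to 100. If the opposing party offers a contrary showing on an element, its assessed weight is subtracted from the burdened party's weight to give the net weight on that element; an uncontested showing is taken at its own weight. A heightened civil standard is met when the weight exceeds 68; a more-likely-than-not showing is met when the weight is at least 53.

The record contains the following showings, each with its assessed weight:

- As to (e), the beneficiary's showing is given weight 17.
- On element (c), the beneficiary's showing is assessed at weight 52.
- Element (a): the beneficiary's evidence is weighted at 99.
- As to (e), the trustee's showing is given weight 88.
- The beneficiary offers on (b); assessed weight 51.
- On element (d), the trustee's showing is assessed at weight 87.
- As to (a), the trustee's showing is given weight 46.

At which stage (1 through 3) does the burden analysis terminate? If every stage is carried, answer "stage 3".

stage 1

Stage 1 — burden on beneficiary; standard: a more-likely-than-not showing (weight is at least 53).
    (a): 99 − 46 = 53 ≥ 53 [met]
    (b): 51 < 53 [not met]
    (c): 52 < 53 [not met]
  Stage 1 not carried; the beneficiary fails its burden.
So the trustee prevails.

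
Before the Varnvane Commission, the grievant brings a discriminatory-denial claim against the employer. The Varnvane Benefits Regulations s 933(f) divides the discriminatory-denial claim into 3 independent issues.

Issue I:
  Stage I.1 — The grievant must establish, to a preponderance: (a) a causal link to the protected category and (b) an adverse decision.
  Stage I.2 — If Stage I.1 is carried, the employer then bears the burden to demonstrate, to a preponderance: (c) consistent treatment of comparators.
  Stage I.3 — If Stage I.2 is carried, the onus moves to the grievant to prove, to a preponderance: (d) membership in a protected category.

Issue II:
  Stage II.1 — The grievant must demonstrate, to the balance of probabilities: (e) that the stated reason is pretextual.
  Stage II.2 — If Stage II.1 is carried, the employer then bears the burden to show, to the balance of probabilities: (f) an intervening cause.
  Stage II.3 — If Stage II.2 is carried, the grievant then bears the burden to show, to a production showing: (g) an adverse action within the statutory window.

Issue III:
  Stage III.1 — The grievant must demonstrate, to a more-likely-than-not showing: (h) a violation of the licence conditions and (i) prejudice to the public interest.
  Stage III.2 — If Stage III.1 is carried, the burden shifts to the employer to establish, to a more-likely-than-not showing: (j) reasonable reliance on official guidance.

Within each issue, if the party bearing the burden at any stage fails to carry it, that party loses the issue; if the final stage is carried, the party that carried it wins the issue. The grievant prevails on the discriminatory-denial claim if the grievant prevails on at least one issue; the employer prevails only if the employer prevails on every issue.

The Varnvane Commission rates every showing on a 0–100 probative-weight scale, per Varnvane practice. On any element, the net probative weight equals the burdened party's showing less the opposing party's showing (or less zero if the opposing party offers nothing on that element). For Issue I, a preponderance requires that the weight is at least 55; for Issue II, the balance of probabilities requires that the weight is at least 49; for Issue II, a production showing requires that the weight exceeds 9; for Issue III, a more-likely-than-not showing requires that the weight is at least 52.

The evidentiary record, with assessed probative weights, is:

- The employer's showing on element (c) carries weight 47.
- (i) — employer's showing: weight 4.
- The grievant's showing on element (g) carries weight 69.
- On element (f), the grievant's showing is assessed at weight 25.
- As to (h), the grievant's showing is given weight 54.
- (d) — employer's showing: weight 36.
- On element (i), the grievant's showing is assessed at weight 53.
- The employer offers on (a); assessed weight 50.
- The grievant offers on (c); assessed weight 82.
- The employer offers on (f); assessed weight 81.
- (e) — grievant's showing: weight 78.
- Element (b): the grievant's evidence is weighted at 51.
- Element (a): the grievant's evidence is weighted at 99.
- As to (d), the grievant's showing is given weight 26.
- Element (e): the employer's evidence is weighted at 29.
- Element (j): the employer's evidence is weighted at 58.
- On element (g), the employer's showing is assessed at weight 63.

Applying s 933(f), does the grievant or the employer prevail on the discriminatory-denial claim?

— Issue I —
Stage I.1 — burden on grievant; standard: a preponderance (weight is at least 55).
    (a): 99 − 50 = 49 < 55 [not met]
    (b): 51 < 55 [not met]
  Not every element is met, so the grievant fails to carry Stage I.1.
The analysis ends at Stage I.1; the employer prevails on this issue.
— Issue II —
Stage II.1 (grievant, the balance of probabilities, weight is at least 49): (e) net 78−29=49 ≥ 49 — meets.
  Stage II.1 carried; the burden shifts to the employer.
Stage II.2 (employer, the balance of probabilities, weight is at least 49): (f) net 81−25=56 ≥ 49 — meets.
  Stage II.2 is satisfied; the onus moves to the grievant.
Stage II.3 (grievant, a production showing, weight exceeds 9): (g) net 69−63=6 ≤ 9 — fails.
  The grievant does not carry Stage II.3.
The analysis ends at Stage II.3; the employer prevails on this issue.
— Issue III —
Stage III.1 — burden on grievant; standard: a more-likely-than-not showing (weight is at least 52).
    (h): 54 ≥ 52 [met]
    (i): 53 − 4 = 49 < 52 [not met]
  The grievant does not carry Stage III.1.
The employer prevails on this issue.
Per-issue: Issue I → employer; Issue II → employer; Issue III → employer. The grievant must prevail on at least one issue; overall, the employer prevails.

employer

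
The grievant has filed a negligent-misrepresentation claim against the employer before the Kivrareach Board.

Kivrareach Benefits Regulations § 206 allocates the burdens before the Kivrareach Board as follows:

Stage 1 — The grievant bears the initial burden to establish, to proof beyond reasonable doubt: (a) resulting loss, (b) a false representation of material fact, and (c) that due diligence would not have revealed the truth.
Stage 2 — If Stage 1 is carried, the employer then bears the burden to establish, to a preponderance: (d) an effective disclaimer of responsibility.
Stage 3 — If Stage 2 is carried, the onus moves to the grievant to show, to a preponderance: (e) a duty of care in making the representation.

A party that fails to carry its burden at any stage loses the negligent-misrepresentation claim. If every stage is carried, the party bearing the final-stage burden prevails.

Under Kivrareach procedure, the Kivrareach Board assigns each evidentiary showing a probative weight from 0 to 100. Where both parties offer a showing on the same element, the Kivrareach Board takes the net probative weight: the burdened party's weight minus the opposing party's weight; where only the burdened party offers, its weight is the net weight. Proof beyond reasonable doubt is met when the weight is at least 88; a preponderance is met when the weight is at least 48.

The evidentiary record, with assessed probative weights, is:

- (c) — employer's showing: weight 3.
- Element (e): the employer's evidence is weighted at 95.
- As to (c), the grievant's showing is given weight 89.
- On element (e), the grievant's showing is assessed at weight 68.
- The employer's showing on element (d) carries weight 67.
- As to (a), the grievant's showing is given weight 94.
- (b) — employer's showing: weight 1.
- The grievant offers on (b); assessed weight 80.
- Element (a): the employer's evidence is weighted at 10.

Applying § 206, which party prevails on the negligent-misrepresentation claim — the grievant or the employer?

Stage 1 (grievant, proof beyond reasonable doubt, weight is at least 88): (a) net 94−10=84 < 88 — fails; (b) net 80−1=79 < 88 — fails; (c) net 89−3=86 < 88 — fails.
  Stage 1 not carried; the grievant fails its burden.
The employer prevails.

employer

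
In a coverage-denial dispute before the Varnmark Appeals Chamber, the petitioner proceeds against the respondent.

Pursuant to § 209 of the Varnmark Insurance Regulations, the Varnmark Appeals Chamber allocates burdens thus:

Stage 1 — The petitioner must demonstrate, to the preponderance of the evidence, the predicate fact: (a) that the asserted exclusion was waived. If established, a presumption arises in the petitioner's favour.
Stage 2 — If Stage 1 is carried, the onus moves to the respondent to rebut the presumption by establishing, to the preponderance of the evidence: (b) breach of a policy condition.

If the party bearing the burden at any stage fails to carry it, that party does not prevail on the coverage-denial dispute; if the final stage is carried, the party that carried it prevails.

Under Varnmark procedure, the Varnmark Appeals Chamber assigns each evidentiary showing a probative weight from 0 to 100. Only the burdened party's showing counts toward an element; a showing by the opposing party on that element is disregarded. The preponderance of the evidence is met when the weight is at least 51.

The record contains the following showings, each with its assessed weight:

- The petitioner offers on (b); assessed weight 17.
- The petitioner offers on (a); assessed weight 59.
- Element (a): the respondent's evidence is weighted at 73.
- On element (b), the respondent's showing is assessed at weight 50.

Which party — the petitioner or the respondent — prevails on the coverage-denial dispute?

At Stage 1 the petitioner must meet the preponderance of the evidence (weight is at least 51): on (a) the weight is 59 (the respondent's 73 is given no effect), which does reach 51, so (a) meets the standard.
  All elements met. The burden passes to the respondent.
At Stage 2 the respondent must meet the preponderance of the evidence (weight is at least 51): on (b) the weight is 50 (the petitioner's 17 is given no effect), which does not reach 51, so (b) does not meet the standard.
  The respondent does not carry Stage 2.
So the petitioner prevails.

petitioner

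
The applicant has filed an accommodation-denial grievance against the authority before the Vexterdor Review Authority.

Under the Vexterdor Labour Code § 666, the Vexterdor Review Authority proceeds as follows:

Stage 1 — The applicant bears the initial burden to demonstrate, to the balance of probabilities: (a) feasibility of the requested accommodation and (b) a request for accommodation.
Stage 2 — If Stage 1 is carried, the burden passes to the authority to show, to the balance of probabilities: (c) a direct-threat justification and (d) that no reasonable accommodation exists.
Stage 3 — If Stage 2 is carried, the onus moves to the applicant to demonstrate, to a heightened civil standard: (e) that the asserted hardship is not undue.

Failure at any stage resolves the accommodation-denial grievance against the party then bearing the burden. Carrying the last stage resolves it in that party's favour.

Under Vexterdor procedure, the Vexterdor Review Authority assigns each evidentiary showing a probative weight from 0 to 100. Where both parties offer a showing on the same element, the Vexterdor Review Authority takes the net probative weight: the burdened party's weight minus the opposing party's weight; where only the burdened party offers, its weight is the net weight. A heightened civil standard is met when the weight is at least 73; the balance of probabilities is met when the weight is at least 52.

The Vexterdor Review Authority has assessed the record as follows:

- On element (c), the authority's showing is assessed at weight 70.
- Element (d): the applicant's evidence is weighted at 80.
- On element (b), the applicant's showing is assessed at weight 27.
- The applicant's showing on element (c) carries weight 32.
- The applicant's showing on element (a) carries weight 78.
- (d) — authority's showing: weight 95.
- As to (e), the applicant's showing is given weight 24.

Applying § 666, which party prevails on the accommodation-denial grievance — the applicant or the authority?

Stage 1 — burden on applicant; standard: the balance of probabilities (weight is at least 52).
    (a): 78 ≥ 52 [met]
    (b): 27 < 52 [not met]
  Not every element is met, so the applicant fails to carry Stage 1.
The analysis ends at Stage 1; the authority prevails.

authority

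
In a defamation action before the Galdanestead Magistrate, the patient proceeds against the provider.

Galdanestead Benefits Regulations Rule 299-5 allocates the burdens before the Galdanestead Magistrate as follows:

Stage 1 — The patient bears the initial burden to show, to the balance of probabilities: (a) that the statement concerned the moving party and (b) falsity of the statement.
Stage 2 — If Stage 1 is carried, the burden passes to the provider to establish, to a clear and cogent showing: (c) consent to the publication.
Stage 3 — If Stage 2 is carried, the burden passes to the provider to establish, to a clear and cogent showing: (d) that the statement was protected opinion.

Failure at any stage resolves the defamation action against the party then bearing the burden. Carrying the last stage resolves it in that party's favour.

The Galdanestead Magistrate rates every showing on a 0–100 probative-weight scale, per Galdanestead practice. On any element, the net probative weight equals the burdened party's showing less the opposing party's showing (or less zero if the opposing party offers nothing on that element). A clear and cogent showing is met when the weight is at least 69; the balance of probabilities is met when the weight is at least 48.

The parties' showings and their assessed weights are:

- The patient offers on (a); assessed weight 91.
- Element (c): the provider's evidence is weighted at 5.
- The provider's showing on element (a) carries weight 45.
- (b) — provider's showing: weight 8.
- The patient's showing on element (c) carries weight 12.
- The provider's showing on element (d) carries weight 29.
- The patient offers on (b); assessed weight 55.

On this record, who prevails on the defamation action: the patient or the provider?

Stage 1 (patient, the balance of probabilities, weight is at least 48): (a) net 91−45=46 < 48 — fails; (b) net 55−8=47 < 48 — fails.
  Not every element is met, so the patient fails to carry Stage 1.
The analysis ends at Stage 1; the provider prevails.

provider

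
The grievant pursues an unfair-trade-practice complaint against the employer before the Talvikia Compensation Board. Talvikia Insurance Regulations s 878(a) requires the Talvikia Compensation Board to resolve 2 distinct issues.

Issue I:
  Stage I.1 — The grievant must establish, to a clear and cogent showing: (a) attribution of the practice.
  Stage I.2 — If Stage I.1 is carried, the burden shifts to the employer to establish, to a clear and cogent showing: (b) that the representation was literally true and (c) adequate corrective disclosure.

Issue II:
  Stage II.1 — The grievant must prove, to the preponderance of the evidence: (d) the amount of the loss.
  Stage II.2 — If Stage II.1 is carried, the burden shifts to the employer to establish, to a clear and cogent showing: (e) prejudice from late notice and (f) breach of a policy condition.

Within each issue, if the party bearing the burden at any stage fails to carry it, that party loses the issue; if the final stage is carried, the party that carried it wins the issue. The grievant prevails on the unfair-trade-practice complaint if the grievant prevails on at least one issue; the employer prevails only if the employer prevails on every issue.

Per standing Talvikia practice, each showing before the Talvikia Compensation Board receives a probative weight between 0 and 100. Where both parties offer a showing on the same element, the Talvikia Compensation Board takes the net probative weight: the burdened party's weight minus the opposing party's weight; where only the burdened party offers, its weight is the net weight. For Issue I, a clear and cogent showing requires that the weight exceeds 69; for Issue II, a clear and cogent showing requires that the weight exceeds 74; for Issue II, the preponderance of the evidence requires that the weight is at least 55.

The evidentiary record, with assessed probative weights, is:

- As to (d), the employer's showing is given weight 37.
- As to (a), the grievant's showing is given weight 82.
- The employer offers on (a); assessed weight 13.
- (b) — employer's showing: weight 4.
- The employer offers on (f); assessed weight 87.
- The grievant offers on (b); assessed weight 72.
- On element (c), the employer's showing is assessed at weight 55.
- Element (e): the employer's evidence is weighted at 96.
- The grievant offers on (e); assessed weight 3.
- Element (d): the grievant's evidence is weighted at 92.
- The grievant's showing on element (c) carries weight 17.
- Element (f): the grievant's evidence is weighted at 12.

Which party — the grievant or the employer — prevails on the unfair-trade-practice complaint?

— Issue I —
At Stage I.1 the grievant must meet a clear and cogent showing (weight exceeds 69): on (a) the weight is 82 less the opposing 13 gives net 69, ≤ 69, so (a) does not meet the standard.
  The grievant does not carry Stage I.1.
The analysis ends at Stage I.1; the employer prevails on this issue.
— Issue II —
Stage II.1 — burden on grievant; standard: the preponderance of the evidence (weight is at least 55).
    (d): 92 − 37 = 55 ≥ 55 [met]
  The grievant carries Stage II.1; the employer now bears the burden.
Stage II.2 — burden on employer; standard: a clear and cogent showing (weight exceeds 74).
    (e): 96 − 3 = 93 > 74 [met]
    (f): 87 − 12 = 75 > 74 [met]
  The employer carries the last stage.
Every stage carried; the employer prevails on this issue.
Per-issue: Issue I → employer; Issue II → employer. The grievant must prevail on at least one issue; overall, the employer prevails.

employer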